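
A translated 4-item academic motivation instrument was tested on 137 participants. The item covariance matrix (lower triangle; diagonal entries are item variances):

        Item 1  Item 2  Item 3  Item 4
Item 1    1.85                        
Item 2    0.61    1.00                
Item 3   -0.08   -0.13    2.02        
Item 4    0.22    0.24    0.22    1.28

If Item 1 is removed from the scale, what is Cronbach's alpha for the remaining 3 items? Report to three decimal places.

Cronbach's alpha = 0.200

Remaining items: Item 2, Item 3, Item 4 (k = 3).
ΣVar(i) = 1.00 + 2.02 + 1.28 = 4.30
total variance = 4.30 + 2 × 0.33 = 4.96
α (item deleted) = (3/2)·(1 − 4.30/4.96) = 0.200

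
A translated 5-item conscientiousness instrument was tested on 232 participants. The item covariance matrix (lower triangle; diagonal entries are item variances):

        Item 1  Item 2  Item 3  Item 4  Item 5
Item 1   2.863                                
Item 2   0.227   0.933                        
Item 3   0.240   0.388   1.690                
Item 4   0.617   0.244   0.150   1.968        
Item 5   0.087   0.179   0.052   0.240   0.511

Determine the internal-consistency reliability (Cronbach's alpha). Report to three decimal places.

Cronbach's alpha = 0.473

Σσᵢ² = 2.863 + 0.933 + 1.690 + 1.968 + 0.511 = 7.965
Σ_{i<j} σ_ij = 2.424
σ²_total = 7.965 + 2 × 2.424 = 12.813
α = (k/(k−1))·(1 − Σσᵢ²/σ²_total) = (5/4)·(1 − 7.965/12.813) = 0.473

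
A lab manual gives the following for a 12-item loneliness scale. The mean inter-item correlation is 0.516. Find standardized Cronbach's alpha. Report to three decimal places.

standardized Cronbach's alpha = 0.928

Standardized α = k·r̄ / (1 + (k−1)·r̄) = 12 × 0.516 / (1 + 11 × 0.516)
  = 6.1920 / 6.6760 = 0.928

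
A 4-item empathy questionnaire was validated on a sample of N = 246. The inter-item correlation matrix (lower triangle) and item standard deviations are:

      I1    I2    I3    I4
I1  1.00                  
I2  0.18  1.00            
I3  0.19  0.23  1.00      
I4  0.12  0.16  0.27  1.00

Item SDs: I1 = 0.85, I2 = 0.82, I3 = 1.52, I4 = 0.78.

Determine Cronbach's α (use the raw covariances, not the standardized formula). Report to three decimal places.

Σσ²ᵢ = 0.85² + 0.82² + 1.52² + 0.78² = 4.3137
Covariances σ_ij = r_ij · s_i · s_j:
  σ(I1,I2) = 0.18 × 0.85 × 0.82 = 0.1255
  σ(I1,I3) = 0.19 × 0.85 × 1.52 = 0.2455
  σ(I1,I4) = 0.12 × 0.85 × 0.78 = 0.0796
  σ(I2,I3) = 0.23 × 0.82 × 1.52 = 0.2867
  σ(I2,I4) = 0.16 × 0.82 × 0.78 = 0.1023
  σ(I3,I4) = 0.27 × 1.52 × 0.78 = 0.3201
σ²_T = Σσ²ᵢ + 2·Σσ_ij = 4.3137 + 2 × 1.1597 = 6.6331
α = (4/3)·(1 − 4.3137/6.6331) = 0.466

α = 0.466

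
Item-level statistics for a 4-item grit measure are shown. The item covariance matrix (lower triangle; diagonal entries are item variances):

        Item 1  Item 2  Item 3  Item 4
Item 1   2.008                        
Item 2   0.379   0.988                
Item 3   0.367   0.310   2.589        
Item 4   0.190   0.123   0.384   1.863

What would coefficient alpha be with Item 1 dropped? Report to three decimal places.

α = 0.346

Remaining items: Item 2, Item 3, Item 4 (k = 3).
Σσᵢ² = 0.988 + 2.589 + 1.863 = 5.440
σ²_total = 5.440 + 2 × 0.817 = 7.074
α (item deleted) = (3/2)·(1 − 5.440/7.074) = 0.346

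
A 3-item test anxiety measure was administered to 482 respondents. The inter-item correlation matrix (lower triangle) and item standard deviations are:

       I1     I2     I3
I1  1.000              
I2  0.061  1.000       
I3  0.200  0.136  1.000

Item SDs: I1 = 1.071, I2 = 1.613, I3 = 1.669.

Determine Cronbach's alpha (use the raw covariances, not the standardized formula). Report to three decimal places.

Σσ²ᵢ = 1.071² + 1.613² + 1.669² = 6.5344
Covariances σ_ij = r_ij · s_i · s_j:
  σ(I1,I2) = 0.061 × 1.071 × 1.613 = 0.1054
  σ(I1,I3) = 0.200 × 1.071 × 1.669 = 0.3575
  σ(I2,I3) = 0.136 × 1.613 × 1.669 = 0.3661
σ²_T = Σσ²ᵢ + 2·Σσ_ij = 6.5344 + 2 × 0.8290 = 8.1924
α = (3/2)·(1 − 6.5344/8.1924) = 0.304

α = 0.304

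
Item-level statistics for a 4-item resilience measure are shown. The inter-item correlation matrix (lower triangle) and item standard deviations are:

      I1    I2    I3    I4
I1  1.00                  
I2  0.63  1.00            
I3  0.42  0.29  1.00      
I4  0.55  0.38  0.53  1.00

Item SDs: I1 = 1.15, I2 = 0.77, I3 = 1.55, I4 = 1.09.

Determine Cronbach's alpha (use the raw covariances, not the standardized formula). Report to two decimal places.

Σσ²ᵢ = 1.15² + 0.77² + 1.55² + 1.09² = 5.5060
Covariances σ_ij = r_ij · s_i · s_j:
  σ(I1,I2) = 0.63 × 1.15 × 0.77 = 0.5579
  σ(I1,I3) = 0.42 × 1.15 × 1.55 = 0.7486
  σ(I1,I4) = 0.55 × 1.15 × 1.09 = 0.6894
  σ(I2,I3) = 0.29 × 0.77 × 1.55 = 0.3461
  σ(I2,I4) = 0.38 × 0.77 × 1.09 = 0.3189
  σ(I3,I4) = 0.53 × 1.55 × 1.09 = 0.8954
σ²_T = Σσ²ᵢ + 2·Σσ_ij = 5.5060 + 2 × 3.5563 = 12.6186
α = (4/3)·(1 − 5.5060/12.6186) = 0.75

Cronbach's alpha = 0.75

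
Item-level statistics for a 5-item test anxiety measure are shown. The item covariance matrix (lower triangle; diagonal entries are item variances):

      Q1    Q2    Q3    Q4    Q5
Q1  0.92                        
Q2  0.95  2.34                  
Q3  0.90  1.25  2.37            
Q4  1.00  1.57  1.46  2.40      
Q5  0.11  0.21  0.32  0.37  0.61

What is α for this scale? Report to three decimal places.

α = 0.817

Σσ²ᵢ = 0.92 + 2.34 + 2.37 + 2.40 + 0.61 = 8.64
Sum of off-diagonal covariances = 8.14
total variance = 8.64 + 2 × 8.14 = 24.92
α = (k/(k−1))·(1 − Σσ²ᵢ/total variance) = (5/4)·(1 − 8.64/24.92) = 0.817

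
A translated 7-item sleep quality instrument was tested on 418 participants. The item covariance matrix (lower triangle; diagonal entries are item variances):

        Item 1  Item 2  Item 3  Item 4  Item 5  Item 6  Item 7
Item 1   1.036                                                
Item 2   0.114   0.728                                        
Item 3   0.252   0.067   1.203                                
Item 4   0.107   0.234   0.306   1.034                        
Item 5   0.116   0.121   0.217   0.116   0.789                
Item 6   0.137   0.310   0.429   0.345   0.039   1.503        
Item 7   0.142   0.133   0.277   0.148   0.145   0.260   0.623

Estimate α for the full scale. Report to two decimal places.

Σσᵢ² = 1.036 + 0.728 + 1.203 + 1.034 + 0.789 + 1.503 + 0.623 = 6.916
Sum of off-diagonal covariances = 4.015
σ²_total = 6.916 + 2 × 4.015 = 14.946
α = (k/(k−1))·(1 − Σσᵢ²/σ²_total) = (7/6)·(1 − 6.916/14.946) = 0.63

α = 0.63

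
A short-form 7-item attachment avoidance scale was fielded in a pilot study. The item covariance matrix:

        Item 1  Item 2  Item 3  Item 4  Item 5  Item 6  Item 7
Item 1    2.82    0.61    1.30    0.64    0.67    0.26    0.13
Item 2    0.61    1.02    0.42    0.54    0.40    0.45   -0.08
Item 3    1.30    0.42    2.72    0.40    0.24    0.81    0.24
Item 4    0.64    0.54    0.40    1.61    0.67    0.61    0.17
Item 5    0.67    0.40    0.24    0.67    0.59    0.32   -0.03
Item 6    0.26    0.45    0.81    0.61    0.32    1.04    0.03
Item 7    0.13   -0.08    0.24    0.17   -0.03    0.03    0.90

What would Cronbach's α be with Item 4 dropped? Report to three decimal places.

Remaining items: Item 1, Item 2, Item 3, Item 5, Item 6, Item 7 (k = 6).
sum of item variances = 2.82 + 1.02 + 2.72 + 0.59 + 1.04 + 0.90 = 9.09
total variance = 9.09 + 2 × 5.77 = 20.63
α (item deleted) = (6/5)·(1 − 9.09/20.63) = 0.671

α = 0.671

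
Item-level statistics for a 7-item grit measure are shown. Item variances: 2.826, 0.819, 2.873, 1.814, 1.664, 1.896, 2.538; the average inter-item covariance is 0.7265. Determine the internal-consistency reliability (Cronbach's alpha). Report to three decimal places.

Cronbach's alpha = 0.792

Σσᵢ² = 2.826 + 0.819 + 2.873 + 1.814 + 1.664 + 1.896 + 2.538 = 14.430
Sum of the 21 distinct covariances = 21 × 0.7265 = 15.2565
total variance = Σσᵢ² + 2·Σcov = 14.430 + 2 × 15.2565 = 44.9430
α = (7/6)·(1 − 14.430/44.9430) = 0.792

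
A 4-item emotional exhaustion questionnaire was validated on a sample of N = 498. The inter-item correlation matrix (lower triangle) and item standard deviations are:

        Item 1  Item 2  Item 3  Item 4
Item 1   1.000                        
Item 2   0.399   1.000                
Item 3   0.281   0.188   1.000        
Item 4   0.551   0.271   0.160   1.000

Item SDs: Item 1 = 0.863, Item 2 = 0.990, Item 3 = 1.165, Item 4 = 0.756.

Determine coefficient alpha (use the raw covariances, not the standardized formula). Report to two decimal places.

Σσ²ᵢ = 0.863² + 0.990² + 1.165² + 0.756² = 3.6536
Covariances σ_ij = r_ij · s_i · s_j:
  σ(Item 1,Item 2) = 0.399 × 0.863 × 0.990 = 0.3409
  σ(Item 1,Item 3) = 0.281 × 0.863 × 1.165 = 0.2825
  σ(Item 1,Item 4) = 0.551 × 0.863 × 0.756 = 0.3595
  σ(Item 2,Item 3) = 0.188 × 0.990 × 1.165 = 0.2168
  σ(Item 2,Item 4) = 0.271 × 0.990 × 0.756 = 0.2028
  σ(Item 3,Item 4) = 0.160 × 1.165 × 0.756 = 0.1409
σ²_T = Σσ²ᵢ + 2·Σσ_ij = 3.6536 + 2 × 1.5434 = 6.7404
α = (4/3)·(1 − 3.6536/6.7404) = 0.61

α = 0.61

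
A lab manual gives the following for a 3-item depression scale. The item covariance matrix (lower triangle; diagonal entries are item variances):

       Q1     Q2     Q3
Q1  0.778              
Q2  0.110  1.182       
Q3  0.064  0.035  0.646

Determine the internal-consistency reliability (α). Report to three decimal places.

α = 0.207

ΣVar(i) = 0.778 + 1.182 + 0.646 = 2.606
Σ_{i<j} σ_ij = 0.209
total variance = 2.606 + 2 × 0.209 = 3.024
α = (k/(k−1))·(1 − ΣVar(i)/total variance) = (3/2)·(1 − 2.606/3.024) = 0.207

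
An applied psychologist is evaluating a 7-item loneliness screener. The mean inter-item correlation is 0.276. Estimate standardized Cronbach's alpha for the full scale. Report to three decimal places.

α = 0.727

Standardized α = k·r̄ / (1 + (k−1)·r̄) = 7 × 0.276 / (1 + 6 × 0.276)
  = 1.9320 / 2.6560 = 0.727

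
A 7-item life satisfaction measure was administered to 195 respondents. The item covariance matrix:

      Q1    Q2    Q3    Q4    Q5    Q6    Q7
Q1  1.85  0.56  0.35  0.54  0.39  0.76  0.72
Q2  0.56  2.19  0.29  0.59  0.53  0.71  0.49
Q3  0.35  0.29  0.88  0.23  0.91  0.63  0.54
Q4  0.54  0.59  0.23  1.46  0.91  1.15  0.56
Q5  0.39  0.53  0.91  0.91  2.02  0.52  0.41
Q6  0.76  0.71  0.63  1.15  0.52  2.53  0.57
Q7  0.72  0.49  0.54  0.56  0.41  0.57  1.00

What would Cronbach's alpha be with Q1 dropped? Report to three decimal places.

α = 0.770

Remaining items: Q2, Q3, Q4, Q5, Q6, Q7 (k = 6).
ΣVar(i) = 2.19 + 0.88 + 1.46 + 2.02 + 2.53 + 1.00 = 10.08
total variance = 10.08 + 2 × 9.04 = 28.16
α (item deleted) = (6/5)·(1 − 10.08/28.16) = 0.770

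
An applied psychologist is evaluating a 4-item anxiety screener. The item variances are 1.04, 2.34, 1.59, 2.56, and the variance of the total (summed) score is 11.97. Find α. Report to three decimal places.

sum of item variances = 1.04 + 2.34 + 1.59 + 2.56 = 7.53
α = (k/(k−1))·(1 − sum of item variances/total variance) = (4/3)·(1 − 7.53/11.97) = 0.495

α = 0.495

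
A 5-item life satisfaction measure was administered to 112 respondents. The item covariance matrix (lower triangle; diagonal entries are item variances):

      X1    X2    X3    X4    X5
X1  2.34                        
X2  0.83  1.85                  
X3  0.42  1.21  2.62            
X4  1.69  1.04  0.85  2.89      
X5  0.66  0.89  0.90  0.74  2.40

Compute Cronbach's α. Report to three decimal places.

α = 0.755

Σσᵢ² = 2.34 + 1.85 + 2.62 + 2.89 + 2.40 = 12.10
Sum of off-diagonal covariances = 9.23
total variance = 12.10 + 2 × 9.23 = 30.56
α = (k/(k−1))·(1 − Σσᵢ²/total variance) = (5/4)·(1 − 12.10/30.56) = 0.755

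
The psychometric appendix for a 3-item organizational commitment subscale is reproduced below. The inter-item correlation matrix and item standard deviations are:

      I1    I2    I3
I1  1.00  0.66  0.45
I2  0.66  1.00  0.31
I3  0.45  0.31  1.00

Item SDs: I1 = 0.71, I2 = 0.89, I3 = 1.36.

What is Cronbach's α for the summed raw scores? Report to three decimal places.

Σσ²ᵢ = 0.71² + 0.89² + 1.36² = 3.1458
Covariances σ_ij = r_ij · s_i · s_j:
  σ(I1,I2) = 0.66 × 0.71 × 0.89 = 0.4171
  σ(I1,I3) = 0.45 × 0.71 × 1.36 = 0.4345
  σ(I2,I3) = 0.31 × 0.89 × 1.36 = 0.3752
σ²_T = Σσ²ᵢ + 2·Σσ_ij = 3.1458 + 2 × 1.2268 = 5.5994
α = (3/2)·(1 − 3.1458/5.5994) = 0.657

Cronbach's α = 0.657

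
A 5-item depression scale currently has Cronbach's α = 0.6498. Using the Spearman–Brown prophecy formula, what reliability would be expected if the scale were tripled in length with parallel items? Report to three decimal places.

predicted reliability = 0.848

Length factor m = 3
α' = m·α / (1 + (m−1)·α)
   = 3 × 0.6498 / (1 + (3 − 1) × 0.6498)
   = 1.9494 / 2.2996 = 0.848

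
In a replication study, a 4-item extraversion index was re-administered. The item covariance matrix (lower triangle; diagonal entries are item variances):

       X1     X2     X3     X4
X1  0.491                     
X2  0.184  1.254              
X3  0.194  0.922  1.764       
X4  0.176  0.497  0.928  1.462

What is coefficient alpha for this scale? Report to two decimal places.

Σσ²ᵢ = 0.491 + 1.254 + 1.764 + 1.462 = 4.971
Sum of off-diagonal covariances = 2.901
Var(T) = 4.971 + 2 × 2.901 = 10.773
α = (k/(k−1))·(1 − Σσ²ᵢ/Var(T)) = (4/3)·(1 − 4.971/10.773) = 0.72

α = 0.72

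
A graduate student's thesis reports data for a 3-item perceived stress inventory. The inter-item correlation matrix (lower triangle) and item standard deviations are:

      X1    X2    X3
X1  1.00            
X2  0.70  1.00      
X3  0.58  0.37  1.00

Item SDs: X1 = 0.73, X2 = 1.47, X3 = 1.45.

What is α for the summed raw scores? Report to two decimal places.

Σσ²ᵢ = 0.73² + 1.47² + 1.45² = 4.7963
Covariances σ_ij = r_ij · s_i · s_j:
  σ(X1,X2) = 0.70 × 0.73 × 1.47 = 0.7512
  σ(X1,X3) = 0.58 × 0.73 × 1.45 = 0.6139
  σ(X2,X3) = 0.37 × 1.47 × 1.45 = 0.7887
σ²_T = Σσ²ᵢ + 2·Σσ_ij = 4.7963 + 2 × 2.1538 = 9.1039
α = (3/2)·(1 − 4.7963/9.1039) = 0.71

α = 0.71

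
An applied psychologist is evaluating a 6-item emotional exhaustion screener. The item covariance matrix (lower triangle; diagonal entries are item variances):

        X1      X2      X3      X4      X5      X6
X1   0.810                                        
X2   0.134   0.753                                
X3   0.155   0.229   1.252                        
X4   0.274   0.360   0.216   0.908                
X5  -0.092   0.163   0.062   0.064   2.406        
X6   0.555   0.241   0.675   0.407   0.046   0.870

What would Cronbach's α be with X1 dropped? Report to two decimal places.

Cronbach's α = 0.55

Remaining items: X2, X3, X4, X5, X6 (k = 5).
ΣVar(i) = 0.753 + 1.252 + 0.908 + 2.406 + 0.870 = 6.189
σ²_total = 6.189 + 2 × 2.463 = 11.115
α (item deleted) = (5/4)·(1 − 6.189/11.115) = 0.55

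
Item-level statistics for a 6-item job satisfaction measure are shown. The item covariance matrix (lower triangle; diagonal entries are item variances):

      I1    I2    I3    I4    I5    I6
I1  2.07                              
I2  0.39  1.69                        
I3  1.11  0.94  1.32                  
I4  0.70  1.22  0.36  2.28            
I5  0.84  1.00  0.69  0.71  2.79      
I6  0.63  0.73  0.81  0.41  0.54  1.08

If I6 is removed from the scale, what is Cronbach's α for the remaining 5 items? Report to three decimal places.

α = 0.763

Remaining items: I1, I2, I3, I4, I5 (k = 5).
ΣVar(i) = 2.07 + 1.69 + 1.32 + 2.28 + 2.79 = 10.15
σ²_T = 10.15 + 2 × 7.96 = 26.07
α (item deleted) = (5/4)·(1 − 10.15/26.07) = 0.763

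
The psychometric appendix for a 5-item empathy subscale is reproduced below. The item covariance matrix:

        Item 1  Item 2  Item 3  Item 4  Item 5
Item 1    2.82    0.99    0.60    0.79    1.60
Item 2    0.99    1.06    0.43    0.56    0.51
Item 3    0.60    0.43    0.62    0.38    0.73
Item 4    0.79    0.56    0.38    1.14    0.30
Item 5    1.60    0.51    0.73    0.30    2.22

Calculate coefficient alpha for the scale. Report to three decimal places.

sum of item variances = 2.82 + 1.06 + 0.62 + 1.14 + 2.22 = 7.86
Σ_{i<j} σ_ij = 6.89
total variance = 7.86 + 2 × 6.89 = 21.64
α = (k/(k−1))·(1 − sum of item variances/total variance) = (5/4)·(1 − 7.86/21.64) = 0.796

coefficient alpha = 0.796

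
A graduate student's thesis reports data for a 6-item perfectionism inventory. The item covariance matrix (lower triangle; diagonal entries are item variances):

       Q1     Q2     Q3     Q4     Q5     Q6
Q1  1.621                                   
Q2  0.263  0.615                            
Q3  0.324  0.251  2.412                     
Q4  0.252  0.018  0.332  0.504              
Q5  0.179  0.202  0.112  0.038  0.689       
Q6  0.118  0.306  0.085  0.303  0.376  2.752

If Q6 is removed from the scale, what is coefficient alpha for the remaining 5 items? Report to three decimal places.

α = 0.504

Remaining items: Q1, Q2, Q3, Q4, Q5 (k = 5).
ΣVar(i) = 1.621 + 0.615 + 2.412 + 0.504 + 0.689 = 5.841
σ²_total = 5.841 + 2 × 1.971 = 9.783
α (item deleted) = (5/4)·(1 − 5.841/9.783) = 0.504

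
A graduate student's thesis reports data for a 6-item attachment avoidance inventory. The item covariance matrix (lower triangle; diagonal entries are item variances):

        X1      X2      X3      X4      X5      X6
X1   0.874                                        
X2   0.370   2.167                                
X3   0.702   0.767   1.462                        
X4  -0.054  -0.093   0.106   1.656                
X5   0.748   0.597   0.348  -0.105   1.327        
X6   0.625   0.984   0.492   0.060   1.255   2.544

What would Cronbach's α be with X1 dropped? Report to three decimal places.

Remaining items: X2, X3, X4, X5, X6 (k = 5).
ΣVar(i) = 2.167 + 1.462 + 1.656 + 1.327 + 2.544 = 9.156
σ²_total = 9.156 + 2 × 4.411 = 17.978
α (item deleted) = (5/4)·(1 − 9.156/17.978) = 0.613

Cronbach's α = 0.613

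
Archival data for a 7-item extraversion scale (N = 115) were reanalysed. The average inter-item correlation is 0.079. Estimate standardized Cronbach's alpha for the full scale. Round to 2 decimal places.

α = 0.38

Standardized α = k·r̄ / (1 + (k−1)·r̄) = 7 × 0.079 / (1 + 6 × 0.079)
  = 0.5530 / 1.4740 = 0.38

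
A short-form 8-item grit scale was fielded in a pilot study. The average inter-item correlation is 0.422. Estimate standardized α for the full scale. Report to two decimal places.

standardized α = 0.85

Standardized α = k·r̄ / (1 + (k−1)·r̄) = 8 × 0.422 / (1 + 7 × 0.422)
  = 3.3760 / 3.9540 = 0.85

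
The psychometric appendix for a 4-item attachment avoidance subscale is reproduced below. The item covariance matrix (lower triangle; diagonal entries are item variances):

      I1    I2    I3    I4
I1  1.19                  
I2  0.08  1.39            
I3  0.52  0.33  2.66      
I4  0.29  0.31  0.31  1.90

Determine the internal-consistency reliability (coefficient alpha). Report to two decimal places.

coefficient alpha = 0.45

sum of item variances = 1.19 + 1.39 + 2.66 + 1.90 = 7.14
Sum of off-diagonal covariances = 1.84
total variance = 7.14 + 2 × 1.84 = 10.82
α = (k/(k−1))·(1 − sum of item variances/total variance) = (4/3)·(1 − 7.14/10.82) = 0.45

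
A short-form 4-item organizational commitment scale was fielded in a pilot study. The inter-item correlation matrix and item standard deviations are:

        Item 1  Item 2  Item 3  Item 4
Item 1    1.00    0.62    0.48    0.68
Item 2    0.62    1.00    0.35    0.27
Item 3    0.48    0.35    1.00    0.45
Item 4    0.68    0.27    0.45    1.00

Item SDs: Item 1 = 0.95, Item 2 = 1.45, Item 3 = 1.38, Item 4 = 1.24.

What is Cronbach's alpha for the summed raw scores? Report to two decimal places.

Cronbach's alpha = 0.76

Σσ²ᵢ = 0.95² + 1.45² + 1.38² + 1.24² = 6.4470
Covariances σ_ij = r_ij · s_i · s_j:
  σ(Item 1,Item 2) = 0.62 × 0.95 × 1.45 = 0.8540
  σ(Item 1,Item 3) = 0.48 × 0.95 × 1.38 = 0.6293
  σ(Item 1,Item 4) = 0.68 × 0.95 × 1.24 = 0.8010
  σ(Item 2,Item 3) = 0.35 × 1.45 × 1.38 = 0.7003
  σ(Item 2,Item 4) = 0.27 × 1.45 × 1.24 = 0.4855
  σ(Item 3,Item 4) = 0.45 × 1.38 × 1.24 = 0.7700
σ²_T = Σσ²ᵢ + 2·Σσ_ij = 6.4470 + 2 × 4.2401 = 14.9272
α = (4/3)·(1 − 6.4470/14.9272) = 0.76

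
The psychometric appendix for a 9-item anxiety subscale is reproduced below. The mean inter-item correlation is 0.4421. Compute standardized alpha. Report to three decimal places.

Standardized α = k·r̄ / (1 + (k−1)·r̄) = 9 × 0.4421 / (1 + 8 × 0.4421)
  = 3.9789 / 4.5368 = 0.877

standardized alpha = 0.877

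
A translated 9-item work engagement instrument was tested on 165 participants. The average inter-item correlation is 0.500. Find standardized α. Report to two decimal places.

Standardized α = k·r̄ / (1 + (k−1)·r̄) = 9 × 0.500 / (1 + 8 × 0.500)
  = 4.5000 / 5.0000 = 0.90

standardized α = 0.90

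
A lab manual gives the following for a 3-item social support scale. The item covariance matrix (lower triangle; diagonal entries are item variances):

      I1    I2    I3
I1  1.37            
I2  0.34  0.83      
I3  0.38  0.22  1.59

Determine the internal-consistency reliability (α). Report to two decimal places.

Σσ²ᵢ = 1.37 + 0.83 + 1.59 = 3.79
Sum of the distinct covariances = 0.94
σ²_total = 3.79 + 2 × 0.94 = 5.67
α = (k/(k−1))·(1 − Σσ²ᵢ/σ²_total) = (3/2)·(1 − 3.79/5.67) = 0.50

α = 0.50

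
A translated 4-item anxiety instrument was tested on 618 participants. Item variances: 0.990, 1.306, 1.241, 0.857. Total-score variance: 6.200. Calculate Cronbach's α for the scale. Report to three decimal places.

Σσ²ᵢ = 0.990 + 1.306 + 1.241 + 0.857 = 4.394
α = (k/(k−1))·(1 − Σσ²ᵢ/total variance) = (4/3)·(1 − 4.394/6.200) = 0.388

Cronbach's α = 0.388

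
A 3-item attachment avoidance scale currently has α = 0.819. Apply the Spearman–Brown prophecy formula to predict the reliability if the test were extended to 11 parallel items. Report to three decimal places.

Length factor m = 11/3 = 3.6667
α' = m·α / (1 + (m−1)·α)
   = 11/3 × 0.819 / (1 + (11/3 − 1) × 0.819)
   = 3.0030 / 3.1840 = 0.943

predicted reliability = 0.943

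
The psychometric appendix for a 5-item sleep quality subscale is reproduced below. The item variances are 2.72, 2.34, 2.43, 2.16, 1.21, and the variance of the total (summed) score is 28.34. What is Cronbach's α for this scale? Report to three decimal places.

Cronbach's α = 0.771

Σσ²ᵢ = 2.72 + 2.34 + 2.43 + 2.16 + 1.21 = 10.86
α = (k/(k−1))·(1 − Σσ²ᵢ/σ²_T) = (5/4)·(1 − 10.86/28.34) = 0.771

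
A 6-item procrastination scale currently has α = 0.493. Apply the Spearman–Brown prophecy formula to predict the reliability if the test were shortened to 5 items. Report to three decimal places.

predicted reliability = 0.448

Length factor m = 5/6 = 0.8333
α' = m·α / (1 − (1−m)·α)
   = 5/6 × 0.493 / (1 − (1 − 5/6) × 0.493)
   = 0.4108 / 0.9178 = 0.448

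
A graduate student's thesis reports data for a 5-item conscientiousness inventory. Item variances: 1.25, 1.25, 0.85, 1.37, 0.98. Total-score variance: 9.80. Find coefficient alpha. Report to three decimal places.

ΣVar(i) = 1.25 + 1.25 + 0.85 + 1.37 + 0.98 = 5.70
α = (k/(k−1))·(1 − ΣVar(i)/Var(T)) = (5/4)·(1 − 5.70/9.80) = 0.523

α = 0.523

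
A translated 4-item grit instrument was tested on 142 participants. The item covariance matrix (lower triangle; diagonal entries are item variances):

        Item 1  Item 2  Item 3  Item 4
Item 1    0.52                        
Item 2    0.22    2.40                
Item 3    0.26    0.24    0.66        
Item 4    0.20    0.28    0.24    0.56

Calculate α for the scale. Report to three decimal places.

α = 0.547

Σσ²ᵢ = 0.52 + 2.40 + 0.66 + 0.56 = 4.14
Sum of off-diagonal covariances = 1.44
Var(T) = 4.14 + 2 × 1.44 = 7.02
α = (k/(k−1))·(1 − Σσ²ᵢ/Var(T)) = (4/3)·(1 − 4.14/7.02) = 0.547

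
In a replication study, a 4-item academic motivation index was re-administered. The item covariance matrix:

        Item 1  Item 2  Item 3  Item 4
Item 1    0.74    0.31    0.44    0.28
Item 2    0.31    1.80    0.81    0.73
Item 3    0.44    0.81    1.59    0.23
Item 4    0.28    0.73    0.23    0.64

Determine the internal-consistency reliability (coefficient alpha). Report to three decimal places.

α = 0.720

Σσᵢ² = 0.74 + 1.80 + 1.59 + 0.64 = 4.77
Σ_{i<j} σ_ij = 2.80
Var(T) = 4.77 + 2 × 2.80 = 10.37
α = (k/(k−1))·(1 − Σσᵢ²/Var(T)) = (4/3)·(1 − 4.77/10.37) = 0.720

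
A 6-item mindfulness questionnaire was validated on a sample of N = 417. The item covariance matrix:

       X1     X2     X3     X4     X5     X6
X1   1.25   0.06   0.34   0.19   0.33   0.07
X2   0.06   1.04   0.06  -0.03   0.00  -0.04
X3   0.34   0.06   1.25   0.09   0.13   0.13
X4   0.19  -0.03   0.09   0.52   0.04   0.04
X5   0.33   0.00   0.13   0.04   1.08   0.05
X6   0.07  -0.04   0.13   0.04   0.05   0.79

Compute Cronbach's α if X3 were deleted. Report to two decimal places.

α = 0.29

Remaining items: X1, X2, X4, X5, X6 (k = 5).
Σσᵢ² = 1.25 + 1.04 + 0.52 + 1.08 + 0.79 = 4.68
total variance = 4.68 + 2 × 0.71 = 6.10
α (item deleted) = (5/4)·(1 − 4.68/6.10) = 0.29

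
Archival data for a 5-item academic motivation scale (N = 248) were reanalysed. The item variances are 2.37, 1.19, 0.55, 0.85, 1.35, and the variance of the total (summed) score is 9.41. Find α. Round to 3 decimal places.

α = 0.412

Σσᵢ² = 2.37 + 1.19 + 0.55 + 0.85 + 1.35 = 6.31
α = (k/(k−1))·(1 − Σσᵢ²/Var(T)) = (5/4)·(1 − 6.31/9.41) = 0.412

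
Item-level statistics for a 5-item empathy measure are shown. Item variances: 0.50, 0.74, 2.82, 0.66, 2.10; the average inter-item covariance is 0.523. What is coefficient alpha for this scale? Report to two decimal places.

ΣVar(i) = 0.50 + 0.74 + 2.82 + 0.66 + 2.10 = 6.82
Sum of the 10 distinct covariances = 10 × 0.523 = 5.230
σ²_T = ΣVar(i) + 2·Σcov = 6.82 + 2 × 5.230 = 17.280
α = (5/4)·(1 − 6.82/17.280) = 0.76

α = 0.76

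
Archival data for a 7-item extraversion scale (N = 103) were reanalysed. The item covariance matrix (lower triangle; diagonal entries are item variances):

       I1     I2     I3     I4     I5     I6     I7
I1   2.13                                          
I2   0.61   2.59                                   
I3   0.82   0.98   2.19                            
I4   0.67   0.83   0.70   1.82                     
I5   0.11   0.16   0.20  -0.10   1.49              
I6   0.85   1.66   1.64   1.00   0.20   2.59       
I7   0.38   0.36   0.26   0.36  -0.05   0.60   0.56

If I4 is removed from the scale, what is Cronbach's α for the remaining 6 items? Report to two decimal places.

Remaining items: I1, I2, I3, I5, I6, I7 (k = 6).
Σσ²ᵢ = 2.13 + 2.59 + 2.19 + 1.49 + 2.59 + 0.56 = 11.55
Var(T) = 11.55 + 2 × 8.78 = 29.11
α (item deleted) = (6/5)·(1 − 11.55/29.11) = 0.72

α = 0.72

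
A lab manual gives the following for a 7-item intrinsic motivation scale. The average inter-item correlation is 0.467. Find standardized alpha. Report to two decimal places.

standardized alpha = 0.86

Standardized α = k·r̄ / (1 + (k−1)·r̄) = 7 × 0.467 / (1 + 6 × 0.467)
  = 3.2690 / 3.8020 = 0.86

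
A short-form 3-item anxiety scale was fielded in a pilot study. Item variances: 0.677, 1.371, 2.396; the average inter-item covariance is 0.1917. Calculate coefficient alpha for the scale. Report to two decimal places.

coefficient alpha = 0.31

ΣVar(i) = 0.677 + 1.371 + 2.396 = 4.444
Sum of the 3 distinct covariances = 3 × 0.1917 = 0.5751
σ²_total = ΣVar(i) + 2·Σcov = 4.444 + 2 × 0.5751 = 5.5942
α = (3/2)·(1 − 4.444/5.5942) = 0.31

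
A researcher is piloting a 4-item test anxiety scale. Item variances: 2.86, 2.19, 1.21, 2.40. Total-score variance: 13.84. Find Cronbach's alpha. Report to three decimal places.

α = 0.499

Σσᵢ² = 2.86 + 2.19 + 1.21 + 2.40 = 8.66
α = (k/(k−1))·(1 − Σσᵢ²/Var(T)) = (4/3)·(1 − 8.66/13.84) = 0.499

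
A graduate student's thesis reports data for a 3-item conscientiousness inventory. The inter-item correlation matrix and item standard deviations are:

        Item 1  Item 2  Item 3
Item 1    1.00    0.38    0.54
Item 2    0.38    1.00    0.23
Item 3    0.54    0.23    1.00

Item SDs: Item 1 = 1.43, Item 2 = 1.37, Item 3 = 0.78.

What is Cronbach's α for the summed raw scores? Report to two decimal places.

Σσ²ᵢ = 1.43² + 1.37² + 0.78² = 4.5302
Covariances σ_ij = r_ij · s_i · s_j:
  σ(Item 1,Item 2) = 0.38 × 1.43 × 1.37 = 0.7445
  σ(Item 1,Item 3) = 0.54 × 1.43 × 0.78 = 0.6023
  σ(Item 2,Item 3) = 0.23 × 1.37 × 0.78 = 0.2458
σ²_T = Σσ²ᵢ + 2·Σσ_ij = 4.5302 + 2 × 1.5926 = 7.7154
α = (3/2)·(1 − 4.5302/7.7154) = 0.62

α = 0.62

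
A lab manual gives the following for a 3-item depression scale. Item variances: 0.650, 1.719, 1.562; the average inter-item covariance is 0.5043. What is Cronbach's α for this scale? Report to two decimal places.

α = 0.65

ΣVar(i) = 0.650 + 1.719 + 1.562 = 3.931
Sum of the 3 distinct covariances = 3 × 0.5043 = 1.5129
Var(T) = ΣVar(i) + 2·Σcov = 3.931 + 2 × 1.5129 = 6.9568
α = (3/2)·(1 − 3.931/6.9568) = 0.65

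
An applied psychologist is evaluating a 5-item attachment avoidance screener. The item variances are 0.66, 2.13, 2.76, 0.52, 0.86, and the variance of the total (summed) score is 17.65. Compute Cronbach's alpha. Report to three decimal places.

ΣVar(i) = 0.66 + 2.13 + 2.76 + 0.52 + 0.86 = 6.93
α = (k/(k−1))·(1 − ΣVar(i)/σ²_T) = (5/4)·(1 − 6.93/17.65) = 0.759

Cronbach's alpha = 0.759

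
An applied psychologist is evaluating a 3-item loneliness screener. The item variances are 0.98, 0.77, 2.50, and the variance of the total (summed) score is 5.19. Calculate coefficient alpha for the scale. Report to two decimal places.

α = 0.27

Σσᵢ² = 0.98 + 0.77 + 2.50 = 4.25
α = (k/(k−1))·(1 − Σσᵢ²/σ²_T) = (3/2)·(1 − 4.25/5.19) = 0.27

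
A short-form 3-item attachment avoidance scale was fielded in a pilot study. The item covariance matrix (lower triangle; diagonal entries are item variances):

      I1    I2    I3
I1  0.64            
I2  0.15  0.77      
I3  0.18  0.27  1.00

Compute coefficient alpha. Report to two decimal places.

α = 0.50

sum of item variances = 0.64 + 0.77 + 1.00 = 2.41
Σ_{i<j} σ_ij = 0.60
total variance = 2.41 + 2 × 0.60 = 3.61
α = (k/(k−1))·(1 − sum of item variances/total variance) = (3/2)·(1 − 2.41/3.61) = 0.50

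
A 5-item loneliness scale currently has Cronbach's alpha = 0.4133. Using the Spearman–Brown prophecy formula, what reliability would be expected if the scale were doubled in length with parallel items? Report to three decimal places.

Length factor m = 2
α' = m·α / (1 + (m−1)·α)
   = 2 × 0.4133 / (1 + (2 − 1) × 0.4133)
   = 0.8266 / 1.4133 = 0.585

predicted reliability = 0.585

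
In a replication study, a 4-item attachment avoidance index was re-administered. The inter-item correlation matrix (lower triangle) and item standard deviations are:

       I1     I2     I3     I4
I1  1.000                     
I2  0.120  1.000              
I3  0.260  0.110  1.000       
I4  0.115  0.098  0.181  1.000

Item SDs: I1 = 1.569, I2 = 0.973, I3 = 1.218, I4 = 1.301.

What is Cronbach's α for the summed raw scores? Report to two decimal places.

Σσ²ᵢ = 1.569² + 0.973² + 1.218² + 1.301² = 6.5846
Covariances σ_ij = r_ij · s_i · s_j:
  σ(I1,I2) = 0.120 × 1.569 × 0.973 = 0.1832
  σ(I1,I3) = 0.260 × 1.569 × 1.218 = 0.4969
  σ(I1,I4) = 0.115 × 1.569 × 1.301 = 0.2347
  σ(I2,I3) = 0.110 × 0.973 × 1.218 = 0.1304
  σ(I2,I4) = 0.098 × 0.973 × 1.301 = 0.1241
  σ(I3,I4) = 0.181 × 1.218 × 1.301 = 0.2868
σ²_T = Σσ²ᵢ + 2·Σσ_ij = 6.5846 + 2 × 1.4561 = 9.4968
α = (4/3)·(1 − 6.5846/9.4968) = 0.41

Cronbach's α = 0.41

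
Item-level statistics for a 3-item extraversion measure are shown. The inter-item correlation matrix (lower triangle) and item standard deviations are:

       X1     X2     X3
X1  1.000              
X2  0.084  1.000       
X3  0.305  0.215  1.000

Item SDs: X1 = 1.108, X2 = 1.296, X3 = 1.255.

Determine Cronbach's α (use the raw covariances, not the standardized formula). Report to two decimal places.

Σσ²ᵢ = 1.108² + 1.296² + 1.255² = 4.4823
Covariances σ_ij = r_ij · s_i · s_j:
  σ(X1,X2) = 0.084 × 1.108 × 1.296 = 0.1206
  σ(X1,X3) = 0.305 × 1.108 × 1.255 = 0.4241
  σ(X2,X3) = 0.215 × 1.296 × 1.255 = 0.3497
σ²_T = Σσ²ᵢ + 2·Σσ_ij = 4.4823 + 2 × 0.8944 = 6.2711
α = (3/2)·(1 − 4.4823/6.2711) = 0.43

α = 0.43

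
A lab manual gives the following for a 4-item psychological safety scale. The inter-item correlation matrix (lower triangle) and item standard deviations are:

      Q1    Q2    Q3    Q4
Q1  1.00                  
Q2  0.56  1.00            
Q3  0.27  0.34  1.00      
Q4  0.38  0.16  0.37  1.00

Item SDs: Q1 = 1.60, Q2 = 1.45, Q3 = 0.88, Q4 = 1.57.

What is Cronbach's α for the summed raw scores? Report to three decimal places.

α = 0.666

Σσ²ᵢ = 1.60² + 1.45² + 0.88² + 1.57² = 7.9018
Covariances σ_ij = r_ij · s_i · s_j:
  σ(Q1,Q2) = 0.56 × 1.60 × 1.45 = 1.2992
  σ(Q1,Q3) = 0.27 × 1.60 × 0.88 = 0.3802
  σ(Q1,Q4) = 0.38 × 1.60 × 1.57 = 0.9546
  σ(Q2,Q3) = 0.34 × 1.45 × 0.88 = 0.4338
  σ(Q2,Q4) = 0.16 × 1.45 × 1.57 = 0.3642
  σ(Q3,Q4) = 0.37 × 0.88 × 1.57 = 0.5112
σ²_T = Σσ²ᵢ + 2·Σσ_ij = 7.9018 + 2 × 3.9432 = 15.7882
α = (4/3)·(1 − 7.9018/15.7882) = 0.666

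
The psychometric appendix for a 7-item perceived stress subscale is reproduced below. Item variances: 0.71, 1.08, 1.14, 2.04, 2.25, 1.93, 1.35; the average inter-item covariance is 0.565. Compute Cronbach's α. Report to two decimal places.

Σσ²ᵢ = 0.71 + 1.08 + 1.14 + 2.04 + 2.25 + 1.93 + 1.35 = 10.50
Sum of the 21 distinct covariances = 21 × 0.565 = 11.865
total variance = Σσ²ᵢ + 2·Σcov = 10.50 + 2 × 11.865 = 34.230
α = (7/6)·(1 − 10.50/34.230) = 0.81

α = 0.81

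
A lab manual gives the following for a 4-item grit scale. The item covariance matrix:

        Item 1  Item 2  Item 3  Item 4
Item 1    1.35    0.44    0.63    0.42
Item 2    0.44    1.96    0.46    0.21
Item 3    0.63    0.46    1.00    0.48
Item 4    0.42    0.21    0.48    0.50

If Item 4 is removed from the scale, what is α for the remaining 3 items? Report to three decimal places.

Remaining items: Item 1, Item 2, Item 3 (k = 3).
sum of item variances = 1.35 + 1.96 + 1.00 = 4.31
Var(T) = 4.31 + 2 × 1.53 = 7.37
α (item deleted) = (3/2)·(1 − 4.31/7.37) = 0.623

α = 0.623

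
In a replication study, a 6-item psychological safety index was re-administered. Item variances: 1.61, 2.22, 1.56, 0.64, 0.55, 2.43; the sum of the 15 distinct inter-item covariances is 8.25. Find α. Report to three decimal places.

α = 0.776

Σσ²ᵢ = 1.61 + 2.22 + 1.56 + 0.64 + 0.55 + 2.43 = 9.01
Sum of distinct covariances = 8.25
σ²_total = Σσ²ᵢ + 2·Σcov = 9.01 + 2 × 8.25 = 25.51
α = (6/5)·(1 − 9.01/25.51) = 0.776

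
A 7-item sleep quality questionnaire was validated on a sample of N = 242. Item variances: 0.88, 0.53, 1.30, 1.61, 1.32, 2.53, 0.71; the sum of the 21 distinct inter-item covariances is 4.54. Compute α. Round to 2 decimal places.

Σσᵢ² = 0.88 + 0.53 + 1.30 + 1.61 + 1.32 + 2.53 + 0.71 = 8.88
Sum of distinct covariances = 4.54
Var(T) = Σσᵢ² + 2·Σcov = 8.88 + 2 × 4.54 = 17.96
α = (7/6)·(1 − 8.88/17.96) = 0.59

α = 0.59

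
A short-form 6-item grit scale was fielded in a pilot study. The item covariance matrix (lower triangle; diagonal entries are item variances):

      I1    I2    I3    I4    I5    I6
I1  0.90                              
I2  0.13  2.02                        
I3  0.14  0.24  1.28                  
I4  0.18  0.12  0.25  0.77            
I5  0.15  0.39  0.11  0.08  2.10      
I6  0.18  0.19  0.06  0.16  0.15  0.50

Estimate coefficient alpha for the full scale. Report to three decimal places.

coefficient alpha = 0.481

ΣVar(i) = 0.90 + 2.02 + 1.28 + 0.77 + 2.10 + 0.50 = 7.57
Σ_{i<j} σ_ij = 2.53
σ²_total = 7.57 + 2 × 2.53 = 12.63
α = (k/(k−1))·(1 − ΣVar(i)/σ²_total) = (6/5)·(1 − 7.57/12.63) = 0.481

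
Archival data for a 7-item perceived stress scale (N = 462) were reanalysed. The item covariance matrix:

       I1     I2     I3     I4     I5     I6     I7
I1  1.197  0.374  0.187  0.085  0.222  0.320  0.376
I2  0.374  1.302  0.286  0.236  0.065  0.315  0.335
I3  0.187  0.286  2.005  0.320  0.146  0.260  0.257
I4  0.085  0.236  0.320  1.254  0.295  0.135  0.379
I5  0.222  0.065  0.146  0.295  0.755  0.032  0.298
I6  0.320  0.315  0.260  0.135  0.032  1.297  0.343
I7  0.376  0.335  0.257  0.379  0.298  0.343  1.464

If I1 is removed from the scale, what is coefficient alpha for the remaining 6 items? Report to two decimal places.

Remaining items: I2, I3, I4, I5, I6, I7 (k = 6).
Σσ²ᵢ = 1.302 + 2.005 + 1.254 + 0.755 + 1.297 + 1.464 = 8.077
σ²_total = 8.077 + 2 × 3.702 = 15.481
α (item deleted) = (6/5)·(1 − 8.077/15.481) = 0.57

coefficient alpha = 0.57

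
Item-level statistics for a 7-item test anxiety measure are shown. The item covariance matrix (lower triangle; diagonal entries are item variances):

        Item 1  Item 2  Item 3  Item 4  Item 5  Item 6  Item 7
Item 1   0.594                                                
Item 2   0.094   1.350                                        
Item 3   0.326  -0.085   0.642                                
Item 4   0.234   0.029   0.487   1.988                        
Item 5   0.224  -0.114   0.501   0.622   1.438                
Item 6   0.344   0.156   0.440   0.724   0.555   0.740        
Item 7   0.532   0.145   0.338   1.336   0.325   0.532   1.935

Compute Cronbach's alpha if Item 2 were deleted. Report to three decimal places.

Remaining items: Item 1, Item 3, Item 4, Item 5, Item 6, Item 7 (k = 6).
Σσ²ᵢ = 0.594 + 0.642 + 1.988 + 1.438 + 0.740 + 1.935 = 7.337
σ²_T = 7.337 + 2 × 7.520 = 22.377
α (item deleted) = (6/5)·(1 − 7.337/22.377) = 0.807

α = 0.807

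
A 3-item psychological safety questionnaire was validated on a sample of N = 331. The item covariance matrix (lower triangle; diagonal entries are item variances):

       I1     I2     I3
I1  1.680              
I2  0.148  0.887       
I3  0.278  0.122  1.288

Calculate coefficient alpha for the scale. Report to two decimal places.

α = 0.33

sum of item variances = 1.680 + 0.887 + 1.288 = 3.855
Sum of the distinct covariances = 0.548
Var(T) = 3.855 + 2 × 0.548 = 4.951
α = (k/(k−1))·(1 − sum of item variances/Var(T)) = (3/2)·(1 − 3.855/4.951) = 0.33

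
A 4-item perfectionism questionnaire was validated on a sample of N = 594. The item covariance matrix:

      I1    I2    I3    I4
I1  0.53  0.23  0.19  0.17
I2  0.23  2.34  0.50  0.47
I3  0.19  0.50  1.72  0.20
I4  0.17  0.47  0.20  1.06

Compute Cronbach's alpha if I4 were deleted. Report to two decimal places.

α = 0.43

Remaining items: I1, I2, I3 (k = 3).
Σσ²ᵢ = 0.53 + 2.34 + 1.72 = 4.59
total variance = 4.59 + 2 × 0.92 = 6.43
α (item deleted) = (3/2)·(1 − 4.59/6.43) = 0.43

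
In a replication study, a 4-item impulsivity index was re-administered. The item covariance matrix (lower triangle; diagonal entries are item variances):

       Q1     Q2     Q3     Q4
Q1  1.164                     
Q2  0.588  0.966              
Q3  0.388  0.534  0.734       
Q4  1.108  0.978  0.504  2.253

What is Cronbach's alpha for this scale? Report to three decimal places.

Cronbach's alpha = 0.821

sum of item variances = 1.164 + 0.966 + 0.734 + 2.253 = 5.117
Σ_{i<j} σ_ij = 4.100
Var(T) = 5.117 + 2 × 4.100 = 13.317
α = (k/(k−1))·(1 − sum of item variances/Var(T)) = (4/3)·(1 − 5.117/13.317) = 0.821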